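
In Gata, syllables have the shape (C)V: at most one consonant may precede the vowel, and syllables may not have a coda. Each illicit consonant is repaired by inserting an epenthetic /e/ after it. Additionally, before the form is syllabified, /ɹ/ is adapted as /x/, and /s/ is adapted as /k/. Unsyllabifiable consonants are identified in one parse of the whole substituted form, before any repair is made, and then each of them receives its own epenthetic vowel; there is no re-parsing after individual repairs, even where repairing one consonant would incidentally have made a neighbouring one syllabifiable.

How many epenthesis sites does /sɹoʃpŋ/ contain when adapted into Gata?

After substitution the input is /kxoʃpŋ/.
The unsyllabifiable consonants are /k/, /ʃ/, /p/, /ŋ/; each receives one epenthetic vowel.

4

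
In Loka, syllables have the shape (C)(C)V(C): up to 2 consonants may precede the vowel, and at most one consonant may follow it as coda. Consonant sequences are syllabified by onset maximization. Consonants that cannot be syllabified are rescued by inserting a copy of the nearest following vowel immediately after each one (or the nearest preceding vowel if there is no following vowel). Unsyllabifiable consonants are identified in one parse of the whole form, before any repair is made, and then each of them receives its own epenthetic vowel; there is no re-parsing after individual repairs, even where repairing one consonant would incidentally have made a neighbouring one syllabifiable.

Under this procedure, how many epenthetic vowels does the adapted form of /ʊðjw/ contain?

2

The unsyllabifiable consonants are /j/, /w/; each receives one epenthetic vowel.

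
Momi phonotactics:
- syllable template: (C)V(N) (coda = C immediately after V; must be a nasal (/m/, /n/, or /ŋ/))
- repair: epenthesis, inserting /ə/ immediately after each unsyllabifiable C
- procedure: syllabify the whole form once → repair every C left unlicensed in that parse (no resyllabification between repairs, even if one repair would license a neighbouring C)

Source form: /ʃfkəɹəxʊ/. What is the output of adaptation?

The consonants /ʃ/, /f/ cannot be parsed into a legal (C)V(N) syllable (only a nasal (/m/, /n/, or /ŋ/) is licensed in coda position; onsets are limited to one consonant).
Inserting the epenthetic vowel yields /ʃ/ → /ʃə/, /f/ → /fə/.

ʃəfəkəɹəxʊ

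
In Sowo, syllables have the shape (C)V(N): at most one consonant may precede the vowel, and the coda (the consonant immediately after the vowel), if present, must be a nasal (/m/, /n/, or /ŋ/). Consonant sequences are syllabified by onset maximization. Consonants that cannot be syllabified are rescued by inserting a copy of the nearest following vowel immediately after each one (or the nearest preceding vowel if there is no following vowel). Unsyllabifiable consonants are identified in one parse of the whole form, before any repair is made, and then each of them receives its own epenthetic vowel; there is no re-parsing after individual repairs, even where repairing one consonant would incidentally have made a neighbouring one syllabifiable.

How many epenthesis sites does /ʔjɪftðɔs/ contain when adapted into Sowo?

The unsyllabifiable consonants are /ʔ/, /f/, /t/, /s/; each receives one epenthetic vowel.

4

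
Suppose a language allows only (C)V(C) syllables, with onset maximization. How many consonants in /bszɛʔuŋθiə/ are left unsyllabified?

2

The consonants /b/, /s/ cannot be parsed into a legal (C)V(C) syllable (at most one coda consonant is licensed; onsets are limited to one consonant).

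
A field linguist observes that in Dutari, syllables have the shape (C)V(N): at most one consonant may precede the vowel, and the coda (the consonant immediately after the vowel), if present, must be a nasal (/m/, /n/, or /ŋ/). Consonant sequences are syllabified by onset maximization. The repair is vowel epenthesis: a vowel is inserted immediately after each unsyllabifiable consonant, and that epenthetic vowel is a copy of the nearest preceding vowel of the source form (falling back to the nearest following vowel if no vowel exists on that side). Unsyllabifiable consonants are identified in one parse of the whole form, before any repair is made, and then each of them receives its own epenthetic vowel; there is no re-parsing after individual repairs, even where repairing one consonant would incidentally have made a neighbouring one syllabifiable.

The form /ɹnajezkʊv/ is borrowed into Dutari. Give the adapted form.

Syllabifying with onset maximization leaves /ɹ/, /z/, /v/ stranded (only a nasal (/m/, /n/, or /ŋ/) is licensed in coda position; onsets are limited to one consonant).
Inserting the epenthetic vowel yields /ɹ/ → /ɹa/, /z/ → /ze/, /v/ → /vʊ/.

ɹanajezekʊvʊ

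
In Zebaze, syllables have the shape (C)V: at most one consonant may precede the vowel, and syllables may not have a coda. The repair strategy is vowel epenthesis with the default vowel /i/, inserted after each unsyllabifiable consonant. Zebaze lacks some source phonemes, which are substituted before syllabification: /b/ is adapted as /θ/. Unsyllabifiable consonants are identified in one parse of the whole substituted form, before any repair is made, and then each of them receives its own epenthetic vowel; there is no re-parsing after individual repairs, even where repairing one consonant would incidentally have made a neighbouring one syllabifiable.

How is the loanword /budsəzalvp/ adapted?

θudisəzalivipi

Substitution: /b/ → /θ/, giving /θudsəzalvp/.
The consonants /d/, /l/, /v/, /p/ cannot be parsed into a legal (C)V syllable (no codas are permitted; onsets are limited to one consonant).
Inserting the epenthetic vowel yields /d/ → /di/, /l/ → /li/, /v/ → /vi/, /p/ → /pi/.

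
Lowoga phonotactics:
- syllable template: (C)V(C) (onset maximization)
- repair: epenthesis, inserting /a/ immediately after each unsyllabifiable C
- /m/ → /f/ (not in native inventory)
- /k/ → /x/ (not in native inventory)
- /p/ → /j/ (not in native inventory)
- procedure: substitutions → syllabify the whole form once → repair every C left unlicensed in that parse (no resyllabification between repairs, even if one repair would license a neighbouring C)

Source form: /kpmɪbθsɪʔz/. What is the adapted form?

xajafɪbθasɪʔza

Substitution: /k/ → /x/, /p/ → /j/, /m/ → /f/, giving /xjfɪbθsɪʔz/.
Under (C)V(C), the unsyllabifiable consonants are /x/, /j/, /θ/, /z/ (at most one coda consonant is licensed; onsets are limited to one consonant).
Each unlicensed consonant becomes the onset of a new syllable: /x/ → /xa/, /j/ → /ja/, /θ/ → /θa/, /z/ → /za/.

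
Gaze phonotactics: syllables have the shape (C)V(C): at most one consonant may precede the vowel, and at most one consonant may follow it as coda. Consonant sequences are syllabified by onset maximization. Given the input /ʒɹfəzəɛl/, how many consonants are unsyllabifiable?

2

Under (C)V(C), the unsyllabifiable consonants are /ʒ/, /ɹ/ (at most one coda consonant is licensed; onsets are limited to one consonant).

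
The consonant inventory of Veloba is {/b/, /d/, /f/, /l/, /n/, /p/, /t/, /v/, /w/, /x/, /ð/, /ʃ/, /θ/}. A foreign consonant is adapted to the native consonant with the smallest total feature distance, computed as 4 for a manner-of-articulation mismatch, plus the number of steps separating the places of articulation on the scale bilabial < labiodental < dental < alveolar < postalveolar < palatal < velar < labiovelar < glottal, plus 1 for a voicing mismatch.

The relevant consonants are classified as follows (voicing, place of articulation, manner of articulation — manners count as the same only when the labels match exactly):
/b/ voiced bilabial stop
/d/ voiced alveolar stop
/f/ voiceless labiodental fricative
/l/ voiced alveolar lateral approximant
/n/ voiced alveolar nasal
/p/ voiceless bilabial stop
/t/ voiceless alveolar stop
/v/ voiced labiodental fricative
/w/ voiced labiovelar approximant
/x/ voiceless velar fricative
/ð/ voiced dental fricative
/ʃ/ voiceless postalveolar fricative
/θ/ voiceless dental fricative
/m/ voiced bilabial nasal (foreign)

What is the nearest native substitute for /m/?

/n/ is closest: same manner (nasal), place distance 3 (bilabial→alveolar), same voicing; total 3. Next closest is /b/ at distance 4.

n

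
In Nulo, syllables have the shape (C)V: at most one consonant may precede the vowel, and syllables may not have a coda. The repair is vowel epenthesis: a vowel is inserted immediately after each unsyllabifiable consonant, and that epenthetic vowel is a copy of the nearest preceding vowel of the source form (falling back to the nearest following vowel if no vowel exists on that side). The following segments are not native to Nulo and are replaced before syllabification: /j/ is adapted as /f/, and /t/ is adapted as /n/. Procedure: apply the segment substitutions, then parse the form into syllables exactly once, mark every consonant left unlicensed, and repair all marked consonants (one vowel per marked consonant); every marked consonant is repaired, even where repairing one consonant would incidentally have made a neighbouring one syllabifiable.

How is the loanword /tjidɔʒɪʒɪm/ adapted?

Substitution: /t/ → /n/, /j/ → /f/, giving /nfidɔʒɪʒɪm/.
Under (C)V, the unsyllabifiable consonants are /n/, /m/ (no codas are permitted; onsets are limited to one consonant).
Each unlicensed consonant becomes the onset of a new syllable: /n/ → /ni/, /m/ → /mɪ/.

nifidɔʒɪʒɪmɪ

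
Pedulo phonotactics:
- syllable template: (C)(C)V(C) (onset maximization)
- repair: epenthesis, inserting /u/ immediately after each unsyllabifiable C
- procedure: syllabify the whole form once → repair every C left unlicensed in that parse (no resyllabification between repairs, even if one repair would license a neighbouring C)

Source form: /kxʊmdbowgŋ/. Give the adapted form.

Under (C)(C)V(C), the unsyllabifiable consonants are /g/, /ŋ/ (at most one coda consonant is licensed; onsets may contain at most 2 consonants).
Inserting the epenthetic vowel yields /g/ → /gu/, /ŋ/ → /ŋu/.

kxʊmdbowguŋu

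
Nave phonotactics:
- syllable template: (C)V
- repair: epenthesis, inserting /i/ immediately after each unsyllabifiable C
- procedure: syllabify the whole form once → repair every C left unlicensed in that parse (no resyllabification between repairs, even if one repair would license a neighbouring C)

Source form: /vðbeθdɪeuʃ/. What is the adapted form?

Syllabifying with onset maximization leaves /v/, /ð/, /θ/, /ʃ/ stranded (no codas are permitted; onsets are limited to one consonant).
Epenthesis after each stranded consonant: /v/ → /vi/, /ð/ → /ði/, /θ/ → /θi/, /ʃ/ → /ʃi/.

viðibeθidɪeuʃi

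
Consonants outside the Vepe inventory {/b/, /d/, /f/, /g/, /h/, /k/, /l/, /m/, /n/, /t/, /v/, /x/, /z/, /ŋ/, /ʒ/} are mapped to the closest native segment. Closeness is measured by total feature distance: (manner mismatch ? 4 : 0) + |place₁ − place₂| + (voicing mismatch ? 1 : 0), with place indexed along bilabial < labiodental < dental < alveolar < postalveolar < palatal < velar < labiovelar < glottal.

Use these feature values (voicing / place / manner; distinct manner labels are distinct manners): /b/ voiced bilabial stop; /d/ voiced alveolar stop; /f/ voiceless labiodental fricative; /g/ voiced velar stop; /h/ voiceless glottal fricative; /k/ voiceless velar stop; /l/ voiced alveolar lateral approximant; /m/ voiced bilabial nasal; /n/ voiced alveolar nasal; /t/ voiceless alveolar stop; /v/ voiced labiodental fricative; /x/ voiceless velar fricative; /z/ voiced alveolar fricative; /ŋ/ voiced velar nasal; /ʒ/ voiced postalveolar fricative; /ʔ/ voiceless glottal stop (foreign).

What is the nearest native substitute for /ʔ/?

/k/ is closest: same manner (stop), place distance 2 (glottal→velar), same voicing; total 2. Next closest is /g/ at distance 3.

k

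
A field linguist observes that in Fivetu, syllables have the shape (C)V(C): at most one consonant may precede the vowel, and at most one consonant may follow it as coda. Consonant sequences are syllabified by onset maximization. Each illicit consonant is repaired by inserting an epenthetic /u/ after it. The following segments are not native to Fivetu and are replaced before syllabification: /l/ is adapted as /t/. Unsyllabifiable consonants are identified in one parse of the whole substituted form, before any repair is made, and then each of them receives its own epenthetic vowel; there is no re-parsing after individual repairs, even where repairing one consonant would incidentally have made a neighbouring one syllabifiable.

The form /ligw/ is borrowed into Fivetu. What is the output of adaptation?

tigwu

Substitution: /l/ → /t/, giving /tigw/.
Syllabifying with onset maximization leaves /w/ stranded (at most one coda consonant is licensed; onsets are limited to one consonant).
Epenthesis after each stranded consonant: /w/ → /wu/.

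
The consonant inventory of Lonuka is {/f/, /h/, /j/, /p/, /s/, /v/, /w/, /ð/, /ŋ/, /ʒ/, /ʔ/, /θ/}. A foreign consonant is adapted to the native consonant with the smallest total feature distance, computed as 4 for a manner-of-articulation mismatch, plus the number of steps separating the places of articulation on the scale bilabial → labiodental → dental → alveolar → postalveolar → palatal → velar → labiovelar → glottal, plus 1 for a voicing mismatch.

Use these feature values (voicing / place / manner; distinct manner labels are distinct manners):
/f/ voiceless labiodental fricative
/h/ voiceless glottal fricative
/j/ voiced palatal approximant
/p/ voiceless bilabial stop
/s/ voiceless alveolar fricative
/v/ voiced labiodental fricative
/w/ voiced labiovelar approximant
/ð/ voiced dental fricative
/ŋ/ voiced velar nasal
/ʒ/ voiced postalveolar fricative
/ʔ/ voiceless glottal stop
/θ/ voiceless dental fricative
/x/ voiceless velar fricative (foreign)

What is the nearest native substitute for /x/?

h

/h/ is closest: same manner (fricative), place distance 2 (velar→glottal), same voicing; total 2. Next closest is /s/ at distance 3.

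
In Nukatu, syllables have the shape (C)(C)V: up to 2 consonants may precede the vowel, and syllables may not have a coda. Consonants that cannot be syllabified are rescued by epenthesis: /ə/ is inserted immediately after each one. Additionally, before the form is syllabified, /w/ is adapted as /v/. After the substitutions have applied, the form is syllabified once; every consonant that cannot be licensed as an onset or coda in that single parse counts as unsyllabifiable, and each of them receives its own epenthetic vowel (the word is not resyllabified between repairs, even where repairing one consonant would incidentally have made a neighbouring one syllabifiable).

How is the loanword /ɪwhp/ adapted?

ɪvəhəpə

Substitution: /w/ → /v/, giving /ɪvhp/.
The consonants /v/, /h/, /p/ cannot be parsed into a legal (C)(C)V syllable (no codas are permitted; onsets may contain at most 2 consonants).
Epenthesis after each stranded consonant: /v/ → /və/, /h/ → /hə/, /p/ → /pə/.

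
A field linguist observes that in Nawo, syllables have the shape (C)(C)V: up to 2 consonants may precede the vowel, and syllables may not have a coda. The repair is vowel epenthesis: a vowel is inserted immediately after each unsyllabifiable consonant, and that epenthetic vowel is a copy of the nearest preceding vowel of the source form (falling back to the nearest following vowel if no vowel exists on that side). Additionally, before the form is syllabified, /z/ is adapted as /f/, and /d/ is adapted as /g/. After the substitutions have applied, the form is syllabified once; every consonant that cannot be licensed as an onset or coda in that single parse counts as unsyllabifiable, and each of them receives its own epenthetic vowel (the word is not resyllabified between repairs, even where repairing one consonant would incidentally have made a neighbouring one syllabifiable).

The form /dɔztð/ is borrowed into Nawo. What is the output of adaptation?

gɔfɔtɔðɔ

Substitution: /d/ → /g/, /z/ → /f/, giving /gɔftð/.
Under (C)(C)V, the unsyllabifiable consonants are /f/, /t/, /ð/ (no codas are permitted; onsets may contain at most 2 consonants).
Inserting the epenthetic vowel yields /f/ → /fɔ/, /t/ → /tɔ/, /ð/ → /ðɔ/.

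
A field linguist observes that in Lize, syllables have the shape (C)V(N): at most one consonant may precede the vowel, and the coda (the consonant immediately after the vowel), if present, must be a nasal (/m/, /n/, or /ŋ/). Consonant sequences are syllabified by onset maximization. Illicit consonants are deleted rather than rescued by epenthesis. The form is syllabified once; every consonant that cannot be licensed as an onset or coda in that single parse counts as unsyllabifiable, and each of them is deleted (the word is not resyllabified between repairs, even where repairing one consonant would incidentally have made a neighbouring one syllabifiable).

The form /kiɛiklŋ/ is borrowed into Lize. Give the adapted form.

Syllabifying with onset maximization leaves /k/, /l/, /ŋ/ stranded (only a nasal (/m/, /n/, or /ŋ/) is licensed in coda position; onsets are limited to one consonant).
Each unlicensed consonant is deleted: /k/, /l/, /ŋ/.

kiɛi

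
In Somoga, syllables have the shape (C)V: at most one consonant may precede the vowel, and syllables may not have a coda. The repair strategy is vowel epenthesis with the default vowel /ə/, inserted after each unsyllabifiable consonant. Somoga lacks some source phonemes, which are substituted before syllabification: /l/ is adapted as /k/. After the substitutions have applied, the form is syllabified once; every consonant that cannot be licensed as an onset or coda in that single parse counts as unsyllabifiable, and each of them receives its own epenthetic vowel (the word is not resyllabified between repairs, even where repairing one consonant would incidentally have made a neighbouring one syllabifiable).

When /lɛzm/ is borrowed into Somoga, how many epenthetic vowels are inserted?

2

After substitution the input is /kɛzm/.
The unsyllabifiable consonants are /z/, /m/; each receives one epenthetic vowel.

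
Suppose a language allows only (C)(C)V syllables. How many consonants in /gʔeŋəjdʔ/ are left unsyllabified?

3

Under (C)(C)V, the unsyllabifiable consonants are /j/, /d/, /ʔ/ (no codas are permitted; onsets may contain at most 2 consonants).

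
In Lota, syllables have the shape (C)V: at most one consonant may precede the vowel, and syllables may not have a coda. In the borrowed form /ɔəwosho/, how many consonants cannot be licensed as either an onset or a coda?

The consonants /s/ cannot be parsed into a legal (C)V syllable (no codas are permitted; onsets are limited to one consonant).

1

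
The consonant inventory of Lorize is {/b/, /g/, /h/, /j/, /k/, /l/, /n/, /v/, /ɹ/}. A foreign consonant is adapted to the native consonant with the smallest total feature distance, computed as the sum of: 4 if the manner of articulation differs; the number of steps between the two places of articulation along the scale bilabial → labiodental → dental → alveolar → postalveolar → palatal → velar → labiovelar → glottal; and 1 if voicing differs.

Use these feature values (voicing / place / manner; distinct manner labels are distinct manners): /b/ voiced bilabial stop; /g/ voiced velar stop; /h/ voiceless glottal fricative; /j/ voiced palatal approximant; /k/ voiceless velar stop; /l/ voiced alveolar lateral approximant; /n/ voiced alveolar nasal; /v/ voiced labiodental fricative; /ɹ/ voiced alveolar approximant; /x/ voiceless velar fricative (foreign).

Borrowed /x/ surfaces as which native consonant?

/h/ is closest: same manner (fricative), place distance 2 (velar→glottal), same voicing; total 2. Next closest is /k/ at distance 4.

h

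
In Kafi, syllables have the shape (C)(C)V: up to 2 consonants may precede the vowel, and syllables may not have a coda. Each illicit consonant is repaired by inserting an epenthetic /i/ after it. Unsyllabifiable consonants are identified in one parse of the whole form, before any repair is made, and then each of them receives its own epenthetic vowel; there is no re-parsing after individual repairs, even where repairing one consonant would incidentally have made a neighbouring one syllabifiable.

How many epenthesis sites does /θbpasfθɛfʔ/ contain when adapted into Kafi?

4

The unsyllabifiable consonants are /θ/, /s/, /f/, /ʔ/; each receives one epenthetic vowel.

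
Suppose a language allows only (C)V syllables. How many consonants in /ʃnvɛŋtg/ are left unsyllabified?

Under (C)V, the unsyllabifiable consonants are /ʃ/, /n/, /ŋ/, /t/, /g/ (no codas are permitted; onsets are limited to one consonant).

5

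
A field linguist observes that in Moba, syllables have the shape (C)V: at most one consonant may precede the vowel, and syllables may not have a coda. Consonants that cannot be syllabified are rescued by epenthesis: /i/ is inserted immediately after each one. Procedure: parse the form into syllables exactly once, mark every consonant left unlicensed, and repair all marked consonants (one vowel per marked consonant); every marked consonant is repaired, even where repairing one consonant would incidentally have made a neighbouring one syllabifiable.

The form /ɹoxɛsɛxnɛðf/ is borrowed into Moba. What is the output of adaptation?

Syllabifying with onset maximization leaves /x/, /ð/, /f/ stranded (no codas are permitted; onsets are limited to one consonant).
Each unlicensed consonant becomes the onset of a new syllable: /x/ → /xi/, /ð/ → /ði/, /f/ → /fi/.

ɹoxɛsɛxinɛðifi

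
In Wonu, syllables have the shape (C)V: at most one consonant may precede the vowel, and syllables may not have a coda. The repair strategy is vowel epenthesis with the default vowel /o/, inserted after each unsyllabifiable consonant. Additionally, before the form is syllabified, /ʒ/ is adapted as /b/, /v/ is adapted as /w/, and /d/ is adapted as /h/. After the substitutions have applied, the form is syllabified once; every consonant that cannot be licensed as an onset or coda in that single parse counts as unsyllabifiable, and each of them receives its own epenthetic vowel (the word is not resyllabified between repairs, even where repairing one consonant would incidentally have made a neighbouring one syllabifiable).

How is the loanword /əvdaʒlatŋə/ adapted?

Substitution: /v/ → /w/, /d/ → /h/, /ʒ/ → /b/, giving /əwhablatŋə/.
Syllabifying with onset maximization leaves /w/, /b/, /t/ stranded (no codas are permitted; onsets are limited to one consonant).
Epenthesis after each stranded consonant: /w/ → /wo/, /b/ → /bo/, /t/ → /to/.

əwohabolatoŋə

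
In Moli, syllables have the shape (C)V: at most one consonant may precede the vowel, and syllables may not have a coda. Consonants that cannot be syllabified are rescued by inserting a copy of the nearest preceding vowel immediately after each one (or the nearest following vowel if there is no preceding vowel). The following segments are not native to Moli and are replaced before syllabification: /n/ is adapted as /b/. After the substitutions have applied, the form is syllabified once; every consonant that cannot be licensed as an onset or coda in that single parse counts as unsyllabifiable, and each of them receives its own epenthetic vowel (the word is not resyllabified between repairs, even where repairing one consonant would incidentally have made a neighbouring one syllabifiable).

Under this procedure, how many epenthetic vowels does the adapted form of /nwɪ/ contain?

1

After substitution the input is /bwɪ/.
The unsyllabifiable consonants are /b/; each receives one epenthetic vowel.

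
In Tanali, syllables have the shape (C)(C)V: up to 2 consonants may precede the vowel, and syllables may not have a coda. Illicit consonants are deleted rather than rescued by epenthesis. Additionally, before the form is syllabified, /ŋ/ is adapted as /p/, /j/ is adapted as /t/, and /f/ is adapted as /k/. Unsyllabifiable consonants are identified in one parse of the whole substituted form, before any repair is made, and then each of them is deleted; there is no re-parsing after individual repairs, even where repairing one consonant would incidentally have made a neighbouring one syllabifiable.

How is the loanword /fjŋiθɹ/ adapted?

Substitution: /f/ → /k/, /j/ → /t/, /ŋ/ → /p/, giving /ktpiθɹ/.
Under (C)(C)V, the unsyllabifiable consonants are /k/, /θ/, /ɹ/ (no codas are permitted; onsets may contain at most 2 consonants).
Each unlicensed consonant is deleted: /k/, /θ/, /ɹ/.

tpi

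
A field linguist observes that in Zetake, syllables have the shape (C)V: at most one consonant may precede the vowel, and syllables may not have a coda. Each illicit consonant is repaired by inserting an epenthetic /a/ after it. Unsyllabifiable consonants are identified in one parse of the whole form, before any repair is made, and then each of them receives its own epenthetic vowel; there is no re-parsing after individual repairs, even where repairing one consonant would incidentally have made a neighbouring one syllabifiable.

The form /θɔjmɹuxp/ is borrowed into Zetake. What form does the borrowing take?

Syllabifying with onset maximization leaves /j/, /m/, /x/, /p/ stranded (no codas are permitted; onsets are limited to one consonant).
Each unlicensed consonant becomes the onset of a new syllable: /j/ → /ja/, /m/ → /ma/, /x/ → /xa/, /p/ → /pa/.

θɔjamaɹuxapa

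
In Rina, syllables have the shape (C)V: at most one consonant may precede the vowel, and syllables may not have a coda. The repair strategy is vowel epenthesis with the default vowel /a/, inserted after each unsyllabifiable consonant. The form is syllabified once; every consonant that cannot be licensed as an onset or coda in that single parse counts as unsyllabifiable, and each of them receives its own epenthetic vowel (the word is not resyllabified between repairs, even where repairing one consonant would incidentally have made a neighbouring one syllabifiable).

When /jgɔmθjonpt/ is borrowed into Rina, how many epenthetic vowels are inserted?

The unsyllabifiable consonants are /j/, /m/, /θ/, /n/, /p/, /t/; each receives one epenthetic vowel.

6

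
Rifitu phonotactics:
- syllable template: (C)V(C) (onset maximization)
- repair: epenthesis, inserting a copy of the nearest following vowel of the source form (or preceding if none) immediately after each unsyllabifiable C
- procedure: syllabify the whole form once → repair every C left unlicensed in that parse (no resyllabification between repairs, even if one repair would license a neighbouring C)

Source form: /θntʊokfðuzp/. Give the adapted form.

θʊnʊtʊokfuðuzpu

Under (C)V(C), the unsyllabifiable consonants are /θ/, /n/, /f/, /p/ (at most one coda consonant is licensed; onsets are limited to one consonant).
Each unlicensed consonant becomes the onset of a new syllable: /θ/ → /θʊ/, /n/ → /nʊ/, /f/ → /fu/, /p/ → /pu/.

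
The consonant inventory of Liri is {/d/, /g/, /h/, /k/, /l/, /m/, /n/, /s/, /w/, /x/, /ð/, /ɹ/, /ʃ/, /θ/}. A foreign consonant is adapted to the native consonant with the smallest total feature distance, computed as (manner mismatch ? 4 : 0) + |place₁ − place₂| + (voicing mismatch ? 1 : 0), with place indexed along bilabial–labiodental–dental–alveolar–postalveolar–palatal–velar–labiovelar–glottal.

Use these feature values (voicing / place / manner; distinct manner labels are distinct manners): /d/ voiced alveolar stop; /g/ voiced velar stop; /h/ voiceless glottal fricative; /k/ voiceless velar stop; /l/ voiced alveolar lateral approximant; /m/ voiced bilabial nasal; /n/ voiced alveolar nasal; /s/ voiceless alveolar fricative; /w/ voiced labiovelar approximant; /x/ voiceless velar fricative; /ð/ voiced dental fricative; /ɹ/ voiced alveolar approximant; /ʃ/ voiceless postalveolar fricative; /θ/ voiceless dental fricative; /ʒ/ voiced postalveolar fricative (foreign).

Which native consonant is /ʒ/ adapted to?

/ʃ/ is closest: same manner (fricative), place distance 0 (postalveolar→postalveolar), voicing differs (+1); total 1. Next closest is /s/ at distance 2.

ʃ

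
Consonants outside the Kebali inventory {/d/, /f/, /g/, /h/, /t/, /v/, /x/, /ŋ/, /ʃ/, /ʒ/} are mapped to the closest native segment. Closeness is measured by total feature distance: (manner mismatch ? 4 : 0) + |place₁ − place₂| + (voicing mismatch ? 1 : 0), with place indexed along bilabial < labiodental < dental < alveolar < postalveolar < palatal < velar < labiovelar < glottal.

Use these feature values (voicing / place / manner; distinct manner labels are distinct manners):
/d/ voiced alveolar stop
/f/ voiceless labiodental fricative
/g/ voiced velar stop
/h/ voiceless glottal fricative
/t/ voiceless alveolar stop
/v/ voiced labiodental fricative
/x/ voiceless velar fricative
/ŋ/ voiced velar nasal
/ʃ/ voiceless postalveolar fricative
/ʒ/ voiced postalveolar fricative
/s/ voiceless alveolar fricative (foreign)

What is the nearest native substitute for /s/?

ʃ

/ʃ/ is closest: same manner (fricative), place distance 1 (alveolar→postalveolar), same voicing; total 1. Next closest is /f/ at distance 2.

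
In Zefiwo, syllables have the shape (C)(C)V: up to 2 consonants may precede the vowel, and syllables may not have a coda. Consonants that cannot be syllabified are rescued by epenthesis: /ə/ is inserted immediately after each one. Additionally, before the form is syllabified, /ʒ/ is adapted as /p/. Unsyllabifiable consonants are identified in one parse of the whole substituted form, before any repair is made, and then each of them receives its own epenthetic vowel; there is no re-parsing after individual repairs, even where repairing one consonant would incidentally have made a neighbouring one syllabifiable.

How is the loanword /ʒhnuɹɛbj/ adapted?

pəhnuɹɛbəjə

Substitution: /ʒ/ → /p/, giving /phnuɹɛbj/.
The consonants /p/, /b/, /j/ cannot be parsed into a legal (C)(C)V syllable (no codas are permitted; onsets may contain at most 2 consonants).
Epenthesis after each stranded consonant: /p/ → /pə/, /b/ → /bə/, /j/ → /jə/.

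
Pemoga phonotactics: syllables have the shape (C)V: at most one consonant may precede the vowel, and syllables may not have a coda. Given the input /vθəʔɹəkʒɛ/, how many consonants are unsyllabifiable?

Syllabifying with onset maximization leaves /v/, /ʔ/, /k/ stranded (no codas are permitted; onsets are limited to one consonant).

3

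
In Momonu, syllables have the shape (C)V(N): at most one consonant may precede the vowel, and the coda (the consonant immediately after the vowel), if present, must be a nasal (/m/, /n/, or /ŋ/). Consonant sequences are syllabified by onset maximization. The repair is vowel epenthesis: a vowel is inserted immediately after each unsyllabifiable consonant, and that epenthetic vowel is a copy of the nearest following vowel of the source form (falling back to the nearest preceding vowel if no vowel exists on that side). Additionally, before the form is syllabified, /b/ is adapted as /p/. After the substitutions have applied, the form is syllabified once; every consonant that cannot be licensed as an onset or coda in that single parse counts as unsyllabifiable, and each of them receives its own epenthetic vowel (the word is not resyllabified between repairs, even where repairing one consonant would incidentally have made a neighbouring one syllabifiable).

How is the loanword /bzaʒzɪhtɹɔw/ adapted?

pazaʒɪzɪhɔtɔɹɔwɔ

Substitution: /b/ → /p/, giving /pzaʒzɪhtɹɔw/.
Under (C)V(N), the unsyllabifiable consonants are /p/, /ʒ/, /h/, /t/, /w/ (only a nasal (/m/, /n/, or /ŋ/) is licensed in coda position; onsets are limited to one consonant).
Each unlicensed consonant becomes the onset of a new syllable: /p/ → /pa/, /ʒ/ → /ʒɪ/, /h/ → /hɔ/, /t/ → /tɔ/, /w/ → /wɔ/.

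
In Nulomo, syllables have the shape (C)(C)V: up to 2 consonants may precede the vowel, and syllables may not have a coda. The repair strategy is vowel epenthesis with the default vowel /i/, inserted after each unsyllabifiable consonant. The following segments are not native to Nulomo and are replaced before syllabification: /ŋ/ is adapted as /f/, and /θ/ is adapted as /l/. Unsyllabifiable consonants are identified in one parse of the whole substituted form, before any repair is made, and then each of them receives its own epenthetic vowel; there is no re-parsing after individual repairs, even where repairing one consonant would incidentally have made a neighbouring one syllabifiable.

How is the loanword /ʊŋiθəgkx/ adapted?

ʊfiləgikixi

Substitution: /ŋ/ → /f/, /θ/ → /l/, giving /ʊfiləgkx/.
The consonants /g/, /k/, /x/ cannot be parsed into a legal (C)(C)V syllable (no codas are permitted; onsets may contain at most 2 consonants).
Inserting the epenthetic vowel yields /g/ → /gi/, /k/ → /ki/, /x/ → /xi/.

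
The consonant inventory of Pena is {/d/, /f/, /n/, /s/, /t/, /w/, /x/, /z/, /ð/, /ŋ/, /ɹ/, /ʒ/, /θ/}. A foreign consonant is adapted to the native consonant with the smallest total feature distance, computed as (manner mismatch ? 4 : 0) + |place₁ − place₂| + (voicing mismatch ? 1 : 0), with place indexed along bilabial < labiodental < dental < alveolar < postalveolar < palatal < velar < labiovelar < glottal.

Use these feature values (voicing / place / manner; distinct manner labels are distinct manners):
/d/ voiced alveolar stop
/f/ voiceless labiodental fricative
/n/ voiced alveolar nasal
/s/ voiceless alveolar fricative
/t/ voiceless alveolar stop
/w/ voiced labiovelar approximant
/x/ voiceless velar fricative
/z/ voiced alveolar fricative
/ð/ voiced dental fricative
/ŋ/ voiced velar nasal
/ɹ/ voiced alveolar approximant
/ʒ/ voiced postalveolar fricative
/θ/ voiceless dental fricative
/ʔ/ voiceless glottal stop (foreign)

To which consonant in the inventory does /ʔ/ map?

t

/t/ is closest: same manner (stop), place distance 5 (glottal→alveolar), same voicing; total 5. Next closest is /d/ at distance 6.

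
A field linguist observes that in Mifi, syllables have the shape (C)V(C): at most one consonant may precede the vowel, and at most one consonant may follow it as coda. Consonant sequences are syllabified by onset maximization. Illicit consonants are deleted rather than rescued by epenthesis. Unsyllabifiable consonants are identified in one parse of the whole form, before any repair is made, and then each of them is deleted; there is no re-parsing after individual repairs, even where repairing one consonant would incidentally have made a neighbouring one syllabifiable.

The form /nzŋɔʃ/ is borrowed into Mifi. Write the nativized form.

The consonants /n/, /z/ cannot be parsed into a legal (C)V(C) syllable (at most one coda consonant is licensed; onsets are limited to one consonant).
Deletion applies to /n/, /z/.

ŋɔʃ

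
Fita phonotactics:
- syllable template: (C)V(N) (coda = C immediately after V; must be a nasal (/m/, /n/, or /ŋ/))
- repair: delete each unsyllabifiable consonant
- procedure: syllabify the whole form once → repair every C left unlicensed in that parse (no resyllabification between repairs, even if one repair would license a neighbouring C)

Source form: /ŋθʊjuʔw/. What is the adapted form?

θʊju

The consonants /ŋ/, /ʔ/, /w/ cannot be parsed into a legal (C)V(N) syllable (only a nasal (/m/, /n/, or /ŋ/) is licensed in coda position; onsets are limited to one consonant).
Deletion applies to /ŋ/, /ʔ/, /w/.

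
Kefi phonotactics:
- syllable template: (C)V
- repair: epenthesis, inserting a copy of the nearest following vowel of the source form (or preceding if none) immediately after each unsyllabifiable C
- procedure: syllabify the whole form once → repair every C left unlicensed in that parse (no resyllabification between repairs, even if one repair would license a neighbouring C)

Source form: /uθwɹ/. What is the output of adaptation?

The consonants /θ/, /w/, /ɹ/ cannot be parsed into a legal (C)V syllable (no codas are permitted; onsets are limited to one consonant).
Inserting the epenthetic vowel yields /θ/ → /θu/, /w/ → /wu/, /ɹ/ → /ɹu/.

uθuwuɹu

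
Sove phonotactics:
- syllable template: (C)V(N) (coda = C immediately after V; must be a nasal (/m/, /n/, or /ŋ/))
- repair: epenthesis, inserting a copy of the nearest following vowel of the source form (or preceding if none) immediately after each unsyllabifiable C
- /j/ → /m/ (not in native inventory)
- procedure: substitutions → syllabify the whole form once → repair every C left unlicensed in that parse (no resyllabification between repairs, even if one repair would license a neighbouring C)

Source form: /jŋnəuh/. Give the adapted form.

məŋənəuhu

Substitution: /j/ → /m/, giving /mŋnəuh/.
The consonants /m/, /ŋ/, /h/ cannot be parsed into a legal (C)V(N) syllable (only a nasal (/m/, /n/, or /ŋ/) is licensed in coda position; onsets are limited to one consonant).
Inserting the epenthetic vowel yields /m/ → /mə/, /ŋ/ → /ŋə/, /h/ → /hu/.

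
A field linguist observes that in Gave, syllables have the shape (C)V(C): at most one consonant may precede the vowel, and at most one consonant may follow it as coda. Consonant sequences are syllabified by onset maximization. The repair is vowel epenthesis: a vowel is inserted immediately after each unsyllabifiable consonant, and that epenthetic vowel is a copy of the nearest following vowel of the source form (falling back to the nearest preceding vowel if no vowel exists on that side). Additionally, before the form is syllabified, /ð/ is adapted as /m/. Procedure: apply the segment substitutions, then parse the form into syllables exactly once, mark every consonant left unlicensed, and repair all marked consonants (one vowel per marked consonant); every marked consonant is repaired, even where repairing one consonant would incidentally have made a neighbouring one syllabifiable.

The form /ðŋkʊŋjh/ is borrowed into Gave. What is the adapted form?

mʊŋʊkʊŋjʊhʊ

Substitution: /ð/ → /m/, giving /mŋkʊŋjh/.
Syllabifying with onset maximization leaves /m/, /ŋ/, /j/, /h/ stranded (at most one coda consonant is licensed; onsets are limited to one consonant).
Each unlicensed consonant becomes the onset of a new syllable: /m/ → /mʊ/, /ŋ/ → /ŋʊ/, /j/ → /jʊ/, /h/ → /hʊ/.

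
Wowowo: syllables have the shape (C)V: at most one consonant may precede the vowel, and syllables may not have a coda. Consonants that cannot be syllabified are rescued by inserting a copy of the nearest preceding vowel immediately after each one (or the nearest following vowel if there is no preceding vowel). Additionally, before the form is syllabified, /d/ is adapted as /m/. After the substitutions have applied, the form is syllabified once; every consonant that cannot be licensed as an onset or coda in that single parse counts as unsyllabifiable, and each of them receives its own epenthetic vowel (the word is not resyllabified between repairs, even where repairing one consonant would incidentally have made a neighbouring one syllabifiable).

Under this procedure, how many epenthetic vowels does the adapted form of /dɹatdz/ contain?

After substitution the input is /mɹatmz/.
The unsyllabifiable consonants are /m/, /t/, /m/, /z/; each receives one epenthetic vowel.

4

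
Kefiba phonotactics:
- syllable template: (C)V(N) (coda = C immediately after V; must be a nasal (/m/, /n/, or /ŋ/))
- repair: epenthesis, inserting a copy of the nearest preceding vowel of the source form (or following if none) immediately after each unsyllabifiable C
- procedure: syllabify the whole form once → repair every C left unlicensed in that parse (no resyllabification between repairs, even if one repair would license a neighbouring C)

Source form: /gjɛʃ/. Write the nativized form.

The consonants /g/, /ʃ/ cannot be parsed into a legal (C)V(N) syllable (only a nasal (/m/, /n/, or /ŋ/) is licensed in coda position; onsets are limited to one consonant).
Epenthesis after each stranded consonant: /g/ → /gɛ/, /ʃ/ → /ʃɛ/.

gɛjɛʃɛ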